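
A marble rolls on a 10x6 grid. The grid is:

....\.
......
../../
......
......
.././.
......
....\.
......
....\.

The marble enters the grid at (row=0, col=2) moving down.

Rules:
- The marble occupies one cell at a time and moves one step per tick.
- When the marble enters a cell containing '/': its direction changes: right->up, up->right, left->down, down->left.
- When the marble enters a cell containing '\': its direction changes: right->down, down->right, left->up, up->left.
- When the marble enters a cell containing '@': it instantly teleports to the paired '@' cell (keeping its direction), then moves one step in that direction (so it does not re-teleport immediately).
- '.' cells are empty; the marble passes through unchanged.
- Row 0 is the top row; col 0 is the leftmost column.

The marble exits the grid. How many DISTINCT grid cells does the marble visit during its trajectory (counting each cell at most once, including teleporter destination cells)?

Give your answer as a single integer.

Answer: 5

Derivation:
Step 1: enter (0,2), '.' pass, move down to (1,2)
Step 2: enter (1,2), '.' pass, move down to (2,2)
Step 3: enter (2,2), '/' deflects down->left, move left to (2,1)
Step 4: enter (2,1), '.' pass, move left to (2,0)
Step 5: enter (2,0), '.' pass, move left to (2,-1)
Step 6: at (2,-1) — EXIT via left edge, pos 2
Distinct cells visited: 5 (path length 5)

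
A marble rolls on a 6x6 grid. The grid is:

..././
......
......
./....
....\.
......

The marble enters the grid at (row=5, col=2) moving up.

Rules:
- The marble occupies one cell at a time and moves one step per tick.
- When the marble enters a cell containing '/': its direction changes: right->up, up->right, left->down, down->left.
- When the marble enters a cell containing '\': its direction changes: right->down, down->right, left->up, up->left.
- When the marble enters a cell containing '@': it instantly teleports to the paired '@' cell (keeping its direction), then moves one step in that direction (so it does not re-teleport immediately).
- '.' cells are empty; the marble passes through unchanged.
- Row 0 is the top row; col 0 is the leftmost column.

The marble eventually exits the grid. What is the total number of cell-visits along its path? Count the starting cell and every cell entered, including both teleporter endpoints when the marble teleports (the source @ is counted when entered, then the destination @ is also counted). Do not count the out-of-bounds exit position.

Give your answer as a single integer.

Step 1: enter (5,2), '.' pass, move up to (4,2)
Step 2: enter (4,2), '.' pass, move up to (3,2)
Step 3: enter (3,2), '.' pass, move up to (2,2)
Step 4: enter (2,2), '.' pass, move up to (1,2)
Step 5: enter (1,2), '.' pass, move up to (0,2)
Step 6: enter (0,2), '.' pass, move up to (-1,2)
Step 7: at (-1,2) — EXIT via top edge, pos 2
Path length (cell visits): 6

Answer: 6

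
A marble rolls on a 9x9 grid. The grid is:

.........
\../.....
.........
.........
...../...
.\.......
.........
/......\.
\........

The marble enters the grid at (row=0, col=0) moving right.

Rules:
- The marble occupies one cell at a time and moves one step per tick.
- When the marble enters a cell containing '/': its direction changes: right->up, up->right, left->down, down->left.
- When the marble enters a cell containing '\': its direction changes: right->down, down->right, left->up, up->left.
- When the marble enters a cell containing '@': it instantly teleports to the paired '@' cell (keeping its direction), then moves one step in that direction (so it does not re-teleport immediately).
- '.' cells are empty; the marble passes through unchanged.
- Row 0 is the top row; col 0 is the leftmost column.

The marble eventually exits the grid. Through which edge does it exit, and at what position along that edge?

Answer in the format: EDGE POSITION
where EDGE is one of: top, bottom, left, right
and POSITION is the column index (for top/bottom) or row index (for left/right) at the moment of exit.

Step 1: enter (0,0), '.' pass, move right to (0,1)
Step 2: enter (0,1), '.' pass, move right to (0,2)
Step 3: enter (0,2), '.' pass, move right to (0,3)
Step 4: enter (0,3), '.' pass, move right to (0,4)
Step 5: enter (0,4), '.' pass, move right to (0,5)
Step 6: enter (0,5), '.' pass, move right to (0,6)
Step 7: enter (0,6), '.' pass, move right to (0,7)
Step 8: enter (0,7), '.' pass, move right to (0,8)
Step 9: enter (0,8), '.' pass, move right to (0,9)
Step 10: at (0,9) — EXIT via right edge, pos 0

Answer: right 0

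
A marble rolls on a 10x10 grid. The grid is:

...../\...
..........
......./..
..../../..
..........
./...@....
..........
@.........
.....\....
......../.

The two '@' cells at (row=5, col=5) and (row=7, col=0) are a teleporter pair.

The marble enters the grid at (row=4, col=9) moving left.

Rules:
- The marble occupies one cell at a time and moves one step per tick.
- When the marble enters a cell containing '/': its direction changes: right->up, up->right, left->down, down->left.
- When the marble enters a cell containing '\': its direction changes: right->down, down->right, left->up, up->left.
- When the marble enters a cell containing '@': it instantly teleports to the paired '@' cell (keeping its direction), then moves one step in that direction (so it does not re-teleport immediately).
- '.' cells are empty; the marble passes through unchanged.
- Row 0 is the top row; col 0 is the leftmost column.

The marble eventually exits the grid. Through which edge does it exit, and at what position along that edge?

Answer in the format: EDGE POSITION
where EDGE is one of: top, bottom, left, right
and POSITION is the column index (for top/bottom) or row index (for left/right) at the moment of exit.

Step 1: enter (4,9), '.' pass, move left to (4,8)
Step 2: enter (4,8), '.' pass, move left to (4,7)
Step 3: enter (4,7), '.' pass, move left to (4,6)
Step 4: enter (4,6), '.' pass, move left to (4,5)
Step 5: enter (4,5), '.' pass, move left to (4,4)
Step 6: enter (4,4), '.' pass, move left to (4,3)
Step 7: enter (4,3), '.' pass, move left to (4,2)
Step 8: enter (4,2), '.' pass, move left to (4,1)
Step 9: enter (4,1), '.' pass, move left to (4,0)
Step 10: enter (4,0), '.' pass, move left to (4,-1)
Step 11: at (4,-1) — EXIT via left edge, pos 4

Answer: left 4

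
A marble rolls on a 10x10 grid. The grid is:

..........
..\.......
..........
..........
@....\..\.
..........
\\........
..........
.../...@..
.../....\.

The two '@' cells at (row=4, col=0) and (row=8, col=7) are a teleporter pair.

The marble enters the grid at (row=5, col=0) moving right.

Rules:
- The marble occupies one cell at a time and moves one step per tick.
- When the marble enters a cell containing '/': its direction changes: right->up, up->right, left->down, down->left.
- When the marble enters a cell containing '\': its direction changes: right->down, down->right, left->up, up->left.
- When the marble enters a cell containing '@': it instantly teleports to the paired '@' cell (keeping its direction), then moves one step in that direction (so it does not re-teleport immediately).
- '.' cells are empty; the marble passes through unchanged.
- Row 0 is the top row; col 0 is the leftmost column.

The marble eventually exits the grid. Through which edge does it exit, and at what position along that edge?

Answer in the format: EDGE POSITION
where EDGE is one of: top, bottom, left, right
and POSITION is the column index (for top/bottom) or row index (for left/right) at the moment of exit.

Step 1: enter (5,0), '.' pass, move right to (5,1)
Step 2: enter (5,1), '.' pass, move right to (5,2)
Step 3: enter (5,2), '.' pass, move right to (5,3)
Step 4: enter (5,3), '.' pass, move right to (5,4)
Step 5: enter (5,4), '.' pass, move right to (5,5)
Step 6: enter (5,5), '.' pass, move right to (5,6)
Step 7: enter (5,6), '.' pass, move right to (5,7)
Step 8: enter (5,7), '.' pass, move right to (5,8)
Step 9: enter (5,8), '.' pass, move right to (5,9)
Step 10: enter (5,9), '.' pass, move right to (5,10)
Step 11: at (5,10) — EXIT via right edge, pos 5

Answer: right 5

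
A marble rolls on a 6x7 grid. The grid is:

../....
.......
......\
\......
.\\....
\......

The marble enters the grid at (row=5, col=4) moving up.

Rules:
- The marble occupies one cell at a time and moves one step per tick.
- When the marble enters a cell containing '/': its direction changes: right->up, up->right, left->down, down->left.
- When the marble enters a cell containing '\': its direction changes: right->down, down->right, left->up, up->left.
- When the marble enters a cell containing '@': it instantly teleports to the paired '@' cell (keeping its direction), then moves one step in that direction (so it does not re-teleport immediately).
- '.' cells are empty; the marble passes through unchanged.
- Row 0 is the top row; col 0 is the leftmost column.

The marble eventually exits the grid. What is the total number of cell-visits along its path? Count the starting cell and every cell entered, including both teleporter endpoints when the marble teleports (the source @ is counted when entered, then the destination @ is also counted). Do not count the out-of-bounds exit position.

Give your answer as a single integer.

Answer: 6

Derivation:
Step 1: enter (5,4), '.' pass, move up to (4,4)
Step 2: enter (4,4), '.' pass, move up to (3,4)
Step 3: enter (3,4), '.' pass, move up to (2,4)
Step 4: enter (2,4), '.' pass, move up to (1,4)
Step 5: enter (1,4), '.' pass, move up to (0,4)
Step 6: enter (0,4), '.' pass, move up to (-1,4)
Step 7: at (-1,4) — EXIT via top edge, pos 4
Path length (cell visits): 6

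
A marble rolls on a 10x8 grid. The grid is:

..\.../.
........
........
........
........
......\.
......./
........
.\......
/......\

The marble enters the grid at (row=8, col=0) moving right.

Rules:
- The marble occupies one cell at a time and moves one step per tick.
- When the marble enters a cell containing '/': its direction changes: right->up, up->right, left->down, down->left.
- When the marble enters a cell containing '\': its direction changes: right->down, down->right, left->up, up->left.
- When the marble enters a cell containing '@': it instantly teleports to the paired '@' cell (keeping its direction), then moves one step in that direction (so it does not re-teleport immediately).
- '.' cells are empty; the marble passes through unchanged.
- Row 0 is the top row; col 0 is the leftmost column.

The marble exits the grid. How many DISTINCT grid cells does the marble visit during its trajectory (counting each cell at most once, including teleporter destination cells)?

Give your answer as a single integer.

Answer: 3

Derivation:
Step 1: enter (8,0), '.' pass, move right to (8,1)
Step 2: enter (8,1), '\' deflects right->down, move down to (9,1)
Step 3: enter (9,1), '.' pass, move down to (10,1)
Step 4: at (10,1) — EXIT via bottom edge, pos 1
Distinct cells visited: 3 (path length 3)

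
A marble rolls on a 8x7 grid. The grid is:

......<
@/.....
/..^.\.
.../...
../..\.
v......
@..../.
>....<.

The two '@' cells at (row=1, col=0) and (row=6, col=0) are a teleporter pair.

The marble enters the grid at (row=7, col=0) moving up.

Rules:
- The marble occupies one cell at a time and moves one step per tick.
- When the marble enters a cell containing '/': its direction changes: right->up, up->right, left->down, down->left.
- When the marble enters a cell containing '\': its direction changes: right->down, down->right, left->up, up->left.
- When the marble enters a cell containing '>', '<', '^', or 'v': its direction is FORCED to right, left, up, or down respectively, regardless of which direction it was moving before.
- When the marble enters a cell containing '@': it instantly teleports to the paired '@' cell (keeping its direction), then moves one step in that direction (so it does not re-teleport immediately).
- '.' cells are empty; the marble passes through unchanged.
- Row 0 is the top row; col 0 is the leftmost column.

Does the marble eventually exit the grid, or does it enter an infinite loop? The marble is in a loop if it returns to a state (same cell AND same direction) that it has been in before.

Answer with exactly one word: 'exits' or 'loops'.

Answer: loops

Derivation:
Step 1: enter (7,0), '>' forces up->right, move right to (7,1)
Step 2: enter (7,1), '.' pass, move right to (7,2)
Step 3: enter (7,2), '.' pass, move right to (7,3)
Step 4: enter (7,3), '.' pass, move right to (7,4)
Step 5: enter (7,4), '.' pass, move right to (7,5)
Step 6: enter (7,5), '<' forces right->left, move left to (7,4)
Step 7: enter (7,4), '.' pass, move left to (7,3)
Step 8: enter (7,3), '.' pass, move left to (7,2)
Step 9: enter (7,2), '.' pass, move left to (7,1)
Step 10: enter (7,1), '.' pass, move left to (7,0)
Step 11: enter (7,0), '>' forces left->right, move right to (7,1)
Step 12: at (7,1) dir=right — LOOP DETECTED (seen before)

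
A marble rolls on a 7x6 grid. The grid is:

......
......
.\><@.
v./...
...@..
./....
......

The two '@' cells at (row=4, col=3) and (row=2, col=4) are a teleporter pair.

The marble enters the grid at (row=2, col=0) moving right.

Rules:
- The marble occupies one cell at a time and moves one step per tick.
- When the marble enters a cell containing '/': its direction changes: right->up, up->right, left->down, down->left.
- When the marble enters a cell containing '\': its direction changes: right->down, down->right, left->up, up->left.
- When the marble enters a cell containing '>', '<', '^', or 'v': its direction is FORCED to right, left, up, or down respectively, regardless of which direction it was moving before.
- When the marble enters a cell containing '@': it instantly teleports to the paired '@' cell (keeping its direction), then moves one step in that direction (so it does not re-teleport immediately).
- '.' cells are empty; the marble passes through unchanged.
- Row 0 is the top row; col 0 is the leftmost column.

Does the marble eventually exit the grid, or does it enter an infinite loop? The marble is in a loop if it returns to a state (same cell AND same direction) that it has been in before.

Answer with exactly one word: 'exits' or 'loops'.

Step 1: enter (2,0), '.' pass, move right to (2,1)
Step 2: enter (2,1), '\' deflects right->down, move down to (3,1)
Step 3: enter (3,1), '.' pass, move down to (4,1)
Step 4: enter (4,1), '.' pass, move down to (5,1)
Step 5: enter (5,1), '/' deflects down->left, move left to (5,0)
Step 6: enter (5,0), '.' pass, move left to (5,-1)
Step 7: at (5,-1) — EXIT via left edge, pos 5

Answer: exits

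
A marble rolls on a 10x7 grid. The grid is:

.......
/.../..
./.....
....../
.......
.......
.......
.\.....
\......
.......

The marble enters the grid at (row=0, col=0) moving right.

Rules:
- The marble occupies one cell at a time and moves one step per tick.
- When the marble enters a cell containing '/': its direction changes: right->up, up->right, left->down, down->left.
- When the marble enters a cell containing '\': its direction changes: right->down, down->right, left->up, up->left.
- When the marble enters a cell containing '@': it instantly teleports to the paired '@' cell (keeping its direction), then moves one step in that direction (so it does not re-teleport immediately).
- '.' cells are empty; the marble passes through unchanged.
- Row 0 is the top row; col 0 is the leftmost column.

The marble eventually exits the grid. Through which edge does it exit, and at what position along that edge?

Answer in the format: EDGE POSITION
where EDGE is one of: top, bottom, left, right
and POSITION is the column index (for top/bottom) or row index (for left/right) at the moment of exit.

Step 1: enter (0,0), '.' pass, move right to (0,1)
Step 2: enter (0,1), '.' pass, move right to (0,2)
Step 3: enter (0,2), '.' pass, move right to (0,3)
Step 4: enter (0,3), '.' pass, move right to (0,4)
Step 5: enter (0,4), '.' pass, move right to (0,5)
Step 6: enter (0,5), '.' pass, move right to (0,6)
Step 7: enter (0,6), '.' pass, move right to (0,7)
Step 8: at (0,7) — EXIT via right edge, pos 0

Answer: right 0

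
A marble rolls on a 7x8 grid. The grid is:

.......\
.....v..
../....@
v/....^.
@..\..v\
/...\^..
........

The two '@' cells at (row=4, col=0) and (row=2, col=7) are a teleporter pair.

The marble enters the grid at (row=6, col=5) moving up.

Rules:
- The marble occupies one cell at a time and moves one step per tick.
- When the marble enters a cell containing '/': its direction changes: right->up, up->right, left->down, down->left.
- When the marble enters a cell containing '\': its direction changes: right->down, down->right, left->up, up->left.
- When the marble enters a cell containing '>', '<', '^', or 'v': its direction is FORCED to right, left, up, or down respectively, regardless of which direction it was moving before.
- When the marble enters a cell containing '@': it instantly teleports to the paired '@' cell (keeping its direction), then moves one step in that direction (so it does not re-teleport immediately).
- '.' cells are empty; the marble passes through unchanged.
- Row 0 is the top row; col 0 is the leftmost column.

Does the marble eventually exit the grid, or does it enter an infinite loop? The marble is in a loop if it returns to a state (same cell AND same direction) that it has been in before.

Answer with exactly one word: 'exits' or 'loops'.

Answer: loops

Derivation:
Step 1: enter (6,5), '.' pass, move up to (5,5)
Step 2: enter (5,5), '^' forces up->up, move up to (4,5)
Step 3: enter (4,5), '.' pass, move up to (3,5)
Step 4: enter (3,5), '.' pass, move up to (2,5)
Step 5: enter (2,5), '.' pass, move up to (1,5)
Step 6: enter (1,5), 'v' forces up->down, move down to (2,5)
Step 7: enter (2,5), '.' pass, move down to (3,5)
Step 8: enter (3,5), '.' pass, move down to (4,5)
Step 9: enter (4,5), '.' pass, move down to (5,5)
Step 10: enter (5,5), '^' forces down->up, move up to (4,5)
Step 11: at (4,5) dir=up — LOOP DETECTED (seen before)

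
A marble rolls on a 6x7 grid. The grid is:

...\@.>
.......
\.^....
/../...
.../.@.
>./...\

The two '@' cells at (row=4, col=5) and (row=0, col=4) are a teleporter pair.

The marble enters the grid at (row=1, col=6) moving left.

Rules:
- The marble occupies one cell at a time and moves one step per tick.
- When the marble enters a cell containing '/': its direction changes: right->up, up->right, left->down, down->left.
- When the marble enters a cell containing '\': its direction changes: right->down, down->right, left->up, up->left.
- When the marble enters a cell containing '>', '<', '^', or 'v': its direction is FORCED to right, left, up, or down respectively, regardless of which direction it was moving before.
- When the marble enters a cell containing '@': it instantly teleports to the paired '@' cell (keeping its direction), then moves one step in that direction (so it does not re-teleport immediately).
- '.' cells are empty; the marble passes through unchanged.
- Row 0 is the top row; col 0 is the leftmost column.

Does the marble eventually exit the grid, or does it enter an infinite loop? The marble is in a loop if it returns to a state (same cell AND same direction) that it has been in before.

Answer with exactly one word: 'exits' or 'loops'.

Step 1: enter (1,6), '.' pass, move left to (1,5)
Step 2: enter (1,5), '.' pass, move left to (1,4)
Step 3: enter (1,4), '.' pass, move left to (1,3)
Step 4: enter (1,3), '.' pass, move left to (1,2)
Step 5: enter (1,2), '.' pass, move left to (1,1)
Step 6: enter (1,1), '.' pass, move left to (1,0)
Step 7: enter (1,0), '.' pass, move left to (1,-1)
Step 8: at (1,-1) — EXIT via left edge, pos 1

Answer: exits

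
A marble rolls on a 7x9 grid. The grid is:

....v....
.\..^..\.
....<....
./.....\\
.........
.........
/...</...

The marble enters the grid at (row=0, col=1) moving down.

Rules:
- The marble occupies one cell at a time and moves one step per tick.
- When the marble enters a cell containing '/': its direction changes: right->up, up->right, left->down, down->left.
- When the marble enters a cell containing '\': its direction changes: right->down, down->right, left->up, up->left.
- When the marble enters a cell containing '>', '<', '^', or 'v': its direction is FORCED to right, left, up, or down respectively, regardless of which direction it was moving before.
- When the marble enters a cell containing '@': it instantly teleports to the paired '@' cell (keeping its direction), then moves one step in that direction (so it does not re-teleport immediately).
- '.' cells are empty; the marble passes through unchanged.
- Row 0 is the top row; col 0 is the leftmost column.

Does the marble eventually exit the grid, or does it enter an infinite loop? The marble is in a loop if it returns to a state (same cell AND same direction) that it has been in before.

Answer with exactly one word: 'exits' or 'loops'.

Answer: loops

Derivation:
Step 1: enter (0,1), '.' pass, move down to (1,1)
Step 2: enter (1,1), '\' deflects down->right, move right to (1,2)
Step 3: enter (1,2), '.' pass, move right to (1,3)
Step 4: enter (1,3), '.' pass, move right to (1,4)
Step 5: enter (1,4), '^' forces right->up, move up to (0,4)
Step 6: enter (0,4), 'v' forces up->down, move down to (1,4)
Step 7: enter (1,4), '^' forces down->up, move up to (0,4)
Step 8: at (0,4) dir=up — LOOP DETECTED (seen before)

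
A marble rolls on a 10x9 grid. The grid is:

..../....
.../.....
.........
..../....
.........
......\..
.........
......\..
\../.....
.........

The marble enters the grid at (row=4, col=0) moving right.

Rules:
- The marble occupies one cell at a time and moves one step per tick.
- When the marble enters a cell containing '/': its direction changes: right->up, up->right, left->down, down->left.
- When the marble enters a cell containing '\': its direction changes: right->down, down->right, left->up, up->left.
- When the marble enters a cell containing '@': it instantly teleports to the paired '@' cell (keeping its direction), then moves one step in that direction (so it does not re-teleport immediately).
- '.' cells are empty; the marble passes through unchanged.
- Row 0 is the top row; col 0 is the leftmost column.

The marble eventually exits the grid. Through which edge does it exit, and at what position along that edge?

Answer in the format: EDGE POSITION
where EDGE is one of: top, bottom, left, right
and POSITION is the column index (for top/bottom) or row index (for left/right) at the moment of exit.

Answer: right 4

Derivation:
Step 1: enter (4,0), '.' pass, move right to (4,1)
Step 2: enter (4,1), '.' pass, move right to (4,2)
Step 3: enter (4,2), '.' pass, move right to (4,3)
Step 4: enter (4,3), '.' pass, move right to (4,4)
Step 5: enter (4,4), '.' pass, move right to (4,5)
Step 6: enter (4,5), '.' pass, move right to (4,6)
Step 7: enter (4,6), '.' pass, move right to (4,7)
Step 8: enter (4,7), '.' pass, move right to (4,8)
Step 9: enter (4,8), '.' pass, move right to (4,9)
Step 10: at (4,9) — EXIT via right edge, pos 4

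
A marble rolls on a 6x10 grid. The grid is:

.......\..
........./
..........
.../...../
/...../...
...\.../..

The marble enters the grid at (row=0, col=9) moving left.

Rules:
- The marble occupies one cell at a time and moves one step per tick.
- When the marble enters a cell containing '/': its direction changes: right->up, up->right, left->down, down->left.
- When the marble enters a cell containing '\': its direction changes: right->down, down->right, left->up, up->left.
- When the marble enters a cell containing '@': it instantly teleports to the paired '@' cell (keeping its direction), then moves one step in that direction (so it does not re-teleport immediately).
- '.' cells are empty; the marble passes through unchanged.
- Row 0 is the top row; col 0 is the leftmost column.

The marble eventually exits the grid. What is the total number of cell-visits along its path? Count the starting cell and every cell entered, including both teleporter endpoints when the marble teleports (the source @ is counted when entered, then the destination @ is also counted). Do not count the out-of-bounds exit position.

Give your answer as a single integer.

Step 1: enter (0,9), '.' pass, move left to (0,8)
Step 2: enter (0,8), '.' pass, move left to (0,7)
Step 3: enter (0,7), '\' deflects left->up, move up to (-1,7)
Step 4: at (-1,7) — EXIT via top edge, pos 7
Path length (cell visits): 3

Answer: 3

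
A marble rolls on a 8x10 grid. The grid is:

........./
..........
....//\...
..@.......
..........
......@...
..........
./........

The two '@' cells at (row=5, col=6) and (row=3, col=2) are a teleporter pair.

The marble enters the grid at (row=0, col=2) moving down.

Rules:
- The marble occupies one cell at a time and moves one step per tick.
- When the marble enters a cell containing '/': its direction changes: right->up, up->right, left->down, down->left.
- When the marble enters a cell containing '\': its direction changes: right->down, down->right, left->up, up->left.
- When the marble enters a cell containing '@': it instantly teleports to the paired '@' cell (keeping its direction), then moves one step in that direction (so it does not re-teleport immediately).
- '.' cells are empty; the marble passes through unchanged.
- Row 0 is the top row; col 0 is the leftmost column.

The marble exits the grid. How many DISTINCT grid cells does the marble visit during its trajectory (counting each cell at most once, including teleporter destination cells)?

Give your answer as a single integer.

Answer: 7

Derivation:
Step 1: enter (0,2), '.' pass, move down to (1,2)
Step 2: enter (1,2), '.' pass, move down to (2,2)
Step 3: enter (2,2), '.' pass, move down to (3,2)
Step 4: enter (3,2), '@' teleport (3,2)->(5,6), also enter (5,6), move down to (6,6)
Step 5: enter (6,6), '.' pass, move down to (7,6)
Step 6: enter (7,6), '.' pass, move down to (8,6)
Step 7: at (8,6) — EXIT via bottom edge, pos 6
Distinct cells visited: 7 (path length 7)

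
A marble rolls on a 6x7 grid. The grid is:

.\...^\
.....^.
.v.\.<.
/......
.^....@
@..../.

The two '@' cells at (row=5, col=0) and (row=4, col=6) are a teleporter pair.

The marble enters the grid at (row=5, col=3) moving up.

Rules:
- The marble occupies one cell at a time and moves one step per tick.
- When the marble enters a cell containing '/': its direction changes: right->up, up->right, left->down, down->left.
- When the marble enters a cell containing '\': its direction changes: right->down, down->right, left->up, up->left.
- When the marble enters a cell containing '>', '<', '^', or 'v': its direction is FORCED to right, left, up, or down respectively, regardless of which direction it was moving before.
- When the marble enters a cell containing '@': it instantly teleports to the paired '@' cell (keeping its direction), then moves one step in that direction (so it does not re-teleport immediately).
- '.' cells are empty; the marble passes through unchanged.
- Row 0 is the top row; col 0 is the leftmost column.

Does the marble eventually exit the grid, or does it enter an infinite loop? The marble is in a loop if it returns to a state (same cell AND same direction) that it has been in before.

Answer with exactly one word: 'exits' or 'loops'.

Answer: loops

Derivation:
Step 1: enter (5,3), '.' pass, move up to (4,3)
Step 2: enter (4,3), '.' pass, move up to (3,3)
Step 3: enter (3,3), '.' pass, move up to (2,3)
Step 4: enter (2,3), '\' deflects up->left, move left to (2,2)
Step 5: enter (2,2), '.' pass, move left to (2,1)
Step 6: enter (2,1), 'v' forces left->down, move down to (3,1)
Step 7: enter (3,1), '.' pass, move down to (4,1)
Step 8: enter (4,1), '^' forces down->up, move up to (3,1)
Step 9: enter (3,1), '.' pass, move up to (2,1)
Step 10: enter (2,1), 'v' forces up->down, move down to (3,1)
Step 11: at (3,1) dir=down — LOOP DETECTED (seen before)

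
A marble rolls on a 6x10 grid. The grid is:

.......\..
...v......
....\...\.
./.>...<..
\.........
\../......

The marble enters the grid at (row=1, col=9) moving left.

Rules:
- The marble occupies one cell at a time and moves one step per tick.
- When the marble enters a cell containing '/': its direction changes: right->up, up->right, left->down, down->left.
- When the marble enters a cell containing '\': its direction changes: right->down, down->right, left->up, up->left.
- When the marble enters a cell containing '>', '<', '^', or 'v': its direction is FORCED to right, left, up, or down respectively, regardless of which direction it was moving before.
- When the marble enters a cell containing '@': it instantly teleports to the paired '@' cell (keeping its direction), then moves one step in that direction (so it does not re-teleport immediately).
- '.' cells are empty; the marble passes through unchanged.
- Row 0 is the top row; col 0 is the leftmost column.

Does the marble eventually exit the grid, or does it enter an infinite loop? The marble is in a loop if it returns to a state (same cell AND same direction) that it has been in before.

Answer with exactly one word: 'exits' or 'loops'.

Answer: loops

Derivation:
Step 1: enter (1,9), '.' pass, move left to (1,8)
Step 2: enter (1,8), '.' pass, move left to (1,7)
Step 3: enter (1,7), '.' pass, move left to (1,6)
Step 4: enter (1,6), '.' pass, move left to (1,5)
Step 5: enter (1,5), '.' pass, move left to (1,4)
Step 6: enter (1,4), '.' pass, move left to (1,3)
Step 7: enter (1,3), 'v' forces left->down, move down to (2,3)
Step 8: enter (2,3), '.' pass, move down to (3,3)
Step 9: enter (3,3), '>' forces down->right, move right to (3,4)
Step 10: enter (3,4), '.' pass, move right to (3,5)
Step 11: enter (3,5), '.' pass, move right to (3,6)
Step 12: enter (3,6), '.' pass, move right to (3,7)
Step 13: enter (3,7), '<' forces right->left, move left to (3,6)
Step 14: enter (3,6), '.' pass, move left to (3,5)
Step 15: enter (3,5), '.' pass, move left to (3,4)
Step 16: enter (3,4), '.' pass, move left to (3,3)
Step 17: enter (3,3), '>' forces left->right, move right to (3,4)
Step 18: at (3,4) dir=right — LOOP DETECTED (seen before)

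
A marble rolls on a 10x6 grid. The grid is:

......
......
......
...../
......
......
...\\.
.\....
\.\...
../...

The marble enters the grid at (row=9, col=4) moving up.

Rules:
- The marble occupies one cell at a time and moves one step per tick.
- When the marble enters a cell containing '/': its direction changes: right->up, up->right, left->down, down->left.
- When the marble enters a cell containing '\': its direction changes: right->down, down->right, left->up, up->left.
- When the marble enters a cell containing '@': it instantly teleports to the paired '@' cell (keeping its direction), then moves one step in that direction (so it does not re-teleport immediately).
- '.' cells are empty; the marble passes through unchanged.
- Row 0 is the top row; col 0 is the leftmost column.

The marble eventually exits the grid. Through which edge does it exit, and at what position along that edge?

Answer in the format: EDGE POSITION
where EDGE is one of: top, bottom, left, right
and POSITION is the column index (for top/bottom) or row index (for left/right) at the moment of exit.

Step 1: enter (9,4), '.' pass, move up to (8,4)
Step 2: enter (8,4), '.' pass, move up to (7,4)
Step 3: enter (7,4), '.' pass, move up to (6,4)
Step 4: enter (6,4), '\' deflects up->left, move left to (6,3)
Step 5: enter (6,3), '\' deflects left->up, move up to (5,3)
Step 6: enter (5,3), '.' pass, move up to (4,3)
Step 7: enter (4,3), '.' pass, move up to (3,3)
Step 8: enter (3,3), '.' pass, move up to (2,3)
Step 9: enter (2,3), '.' pass, move up to (1,3)
Step 10: enter (1,3), '.' pass, move up to (0,3)
Step 11: enter (0,3), '.' pass, move up to (-1,3)
Step 12: at (-1,3) — EXIT via top edge, pos 3

Answer: top 3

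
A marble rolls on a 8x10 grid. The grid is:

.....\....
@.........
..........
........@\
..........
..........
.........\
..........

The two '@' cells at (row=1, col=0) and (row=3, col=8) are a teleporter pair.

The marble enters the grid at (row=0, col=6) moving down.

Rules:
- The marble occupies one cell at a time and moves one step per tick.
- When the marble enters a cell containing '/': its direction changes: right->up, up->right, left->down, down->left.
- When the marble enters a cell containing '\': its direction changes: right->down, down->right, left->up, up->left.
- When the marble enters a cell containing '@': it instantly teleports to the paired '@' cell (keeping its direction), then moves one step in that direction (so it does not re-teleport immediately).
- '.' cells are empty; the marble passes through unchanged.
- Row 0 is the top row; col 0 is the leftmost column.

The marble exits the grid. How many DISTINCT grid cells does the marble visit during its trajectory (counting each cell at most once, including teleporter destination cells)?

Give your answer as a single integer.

Step 1: enter (0,6), '.' pass, move down to (1,6)
Step 2: enter (1,6), '.' pass, move down to (2,6)
Step 3: enter (2,6), '.' pass, move down to (3,6)
Step 4: enter (3,6), '.' pass, move down to (4,6)
Step 5: enter (4,6), '.' pass, move down to (5,6)
Step 6: enter (5,6), '.' pass, move down to (6,6)
Step 7: enter (6,6), '.' pass, move down to (7,6)
Step 8: enter (7,6), '.' pass, move down to (8,6)
Step 9: at (8,6) — EXIT via bottom edge, pos 6
Distinct cells visited: 8 (path length 8)

Answer: 8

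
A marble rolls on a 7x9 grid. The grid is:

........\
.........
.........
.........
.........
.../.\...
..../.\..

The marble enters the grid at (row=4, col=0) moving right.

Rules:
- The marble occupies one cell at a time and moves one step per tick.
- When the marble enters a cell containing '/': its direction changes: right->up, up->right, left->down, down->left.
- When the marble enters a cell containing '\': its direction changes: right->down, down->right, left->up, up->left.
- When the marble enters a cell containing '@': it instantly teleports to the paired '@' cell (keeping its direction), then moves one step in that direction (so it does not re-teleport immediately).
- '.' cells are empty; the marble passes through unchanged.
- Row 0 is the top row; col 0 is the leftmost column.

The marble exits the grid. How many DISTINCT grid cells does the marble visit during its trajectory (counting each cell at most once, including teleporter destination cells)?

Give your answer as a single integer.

Step 1: enter (4,0), '.' pass, move right to (4,1)
Step 2: enter (4,1), '.' pass, move right to (4,2)
Step 3: enter (4,2), '.' pass, move right to (4,3)
Step 4: enter (4,3), '.' pass, move right to (4,4)
Step 5: enter (4,4), '.' pass, move right to (4,5)
Step 6: enter (4,5), '.' pass, move right to (4,6)
Step 7: enter (4,6), '.' pass, move right to (4,7)
Step 8: enter (4,7), '.' pass, move right to (4,8)
Step 9: enter (4,8), '.' pass, move right to (4,9)
Step 10: at (4,9) — EXIT via right edge, pos 4
Distinct cells visited: 9 (path length 9)

Answer: 9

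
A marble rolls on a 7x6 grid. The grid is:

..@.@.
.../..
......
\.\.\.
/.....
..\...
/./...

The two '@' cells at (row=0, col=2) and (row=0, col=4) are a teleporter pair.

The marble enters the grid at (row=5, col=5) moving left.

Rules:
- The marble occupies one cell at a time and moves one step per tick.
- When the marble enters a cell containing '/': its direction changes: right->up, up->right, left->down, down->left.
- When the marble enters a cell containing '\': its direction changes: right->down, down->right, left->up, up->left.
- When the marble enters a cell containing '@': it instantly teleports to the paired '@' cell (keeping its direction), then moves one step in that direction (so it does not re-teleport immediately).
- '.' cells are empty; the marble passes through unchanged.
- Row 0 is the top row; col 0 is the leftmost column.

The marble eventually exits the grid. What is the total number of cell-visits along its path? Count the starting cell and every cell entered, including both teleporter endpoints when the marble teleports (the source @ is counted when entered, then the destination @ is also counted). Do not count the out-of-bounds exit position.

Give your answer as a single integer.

Step 1: enter (5,5), '.' pass, move left to (5,4)
Step 2: enter (5,4), '.' pass, move left to (5,3)
Step 3: enter (5,3), '.' pass, move left to (5,2)
Step 4: enter (5,2), '\' deflects left->up, move up to (4,2)
Step 5: enter (4,2), '.' pass, move up to (3,2)
Step 6: enter (3,2), '\' deflects up->left, move left to (3,1)
Step 7: enter (3,1), '.' pass, move left to (3,0)
Step 8: enter (3,0), '\' deflects left->up, move up to (2,0)
Step 9: enter (2,0), '.' pass, move up to (1,0)
Step 10: enter (1,0), '.' pass, move up to (0,0)
Step 11: enter (0,0), '.' pass, move up to (-1,0)
Step 12: at (-1,0) — EXIT via top edge, pos 0
Path length (cell visits): 11

Answer: 11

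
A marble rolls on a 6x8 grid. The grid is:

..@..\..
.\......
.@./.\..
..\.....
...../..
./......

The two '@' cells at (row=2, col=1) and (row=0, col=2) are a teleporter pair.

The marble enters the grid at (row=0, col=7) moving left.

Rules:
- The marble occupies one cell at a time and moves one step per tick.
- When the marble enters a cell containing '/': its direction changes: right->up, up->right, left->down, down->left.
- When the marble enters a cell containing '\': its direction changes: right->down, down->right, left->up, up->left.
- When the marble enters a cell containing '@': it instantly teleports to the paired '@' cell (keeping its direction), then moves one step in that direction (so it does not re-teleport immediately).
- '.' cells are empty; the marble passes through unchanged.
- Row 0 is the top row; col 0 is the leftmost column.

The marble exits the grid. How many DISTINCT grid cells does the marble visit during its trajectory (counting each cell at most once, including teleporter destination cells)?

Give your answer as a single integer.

Answer: 3

Derivation:
Step 1: enter (0,7), '.' pass, move left to (0,6)
Step 2: enter (0,6), '.' pass, move left to (0,5)
Step 3: enter (0,5), '\' deflects left->up, move up to (-1,5)
Step 4: at (-1,5) — EXIT via top edge, pos 5
Distinct cells visited: 3 (path length 3)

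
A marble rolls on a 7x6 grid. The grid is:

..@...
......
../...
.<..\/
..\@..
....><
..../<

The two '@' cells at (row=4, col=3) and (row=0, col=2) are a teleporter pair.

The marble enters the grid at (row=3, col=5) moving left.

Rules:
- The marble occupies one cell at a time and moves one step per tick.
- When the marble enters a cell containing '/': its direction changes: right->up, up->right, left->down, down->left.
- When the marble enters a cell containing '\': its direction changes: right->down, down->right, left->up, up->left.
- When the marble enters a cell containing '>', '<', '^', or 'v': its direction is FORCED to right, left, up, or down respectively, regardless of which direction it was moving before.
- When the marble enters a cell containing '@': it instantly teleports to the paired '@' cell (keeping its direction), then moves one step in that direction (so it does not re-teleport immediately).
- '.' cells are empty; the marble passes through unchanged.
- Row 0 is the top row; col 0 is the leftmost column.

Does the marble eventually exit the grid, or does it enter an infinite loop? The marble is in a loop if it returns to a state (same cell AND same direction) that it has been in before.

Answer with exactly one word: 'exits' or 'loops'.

Step 1: enter (3,5), '/' deflects left->down, move down to (4,5)
Step 2: enter (4,5), '.' pass, move down to (5,5)
Step 3: enter (5,5), '<' forces down->left, move left to (5,4)
Step 4: enter (5,4), '>' forces left->right, move right to (5,5)
Step 5: enter (5,5), '<' forces right->left, move left to (5,4)
Step 6: at (5,4) dir=left — LOOP DETECTED (seen before)

Answer: loops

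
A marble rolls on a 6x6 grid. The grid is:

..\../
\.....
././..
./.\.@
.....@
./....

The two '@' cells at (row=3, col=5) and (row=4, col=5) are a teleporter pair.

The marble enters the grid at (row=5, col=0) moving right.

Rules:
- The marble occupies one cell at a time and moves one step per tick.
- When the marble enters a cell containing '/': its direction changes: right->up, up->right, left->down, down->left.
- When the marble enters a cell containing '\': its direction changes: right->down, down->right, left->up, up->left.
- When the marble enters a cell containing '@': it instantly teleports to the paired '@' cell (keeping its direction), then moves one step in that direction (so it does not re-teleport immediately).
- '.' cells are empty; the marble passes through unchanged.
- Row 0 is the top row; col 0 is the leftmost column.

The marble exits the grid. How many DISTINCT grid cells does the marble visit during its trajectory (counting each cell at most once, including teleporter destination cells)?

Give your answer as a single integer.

Step 1: enter (5,0), '.' pass, move right to (5,1)
Step 2: enter (5,1), '/' deflects right->up, move up to (4,1)
Step 3: enter (4,1), '.' pass, move up to (3,1)
Step 4: enter (3,1), '/' deflects up->right, move right to (3,2)
Step 5: enter (3,2), '.' pass, move right to (3,3)
Step 6: enter (3,3), '\' deflects right->down, move down to (4,3)
Step 7: enter (4,3), '.' pass, move down to (5,3)
Step 8: enter (5,3), '.' pass, move down to (6,3)
Step 9: at (6,3) — EXIT via bottom edge, pos 3
Distinct cells visited: 8 (path length 8)

Answer: 8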